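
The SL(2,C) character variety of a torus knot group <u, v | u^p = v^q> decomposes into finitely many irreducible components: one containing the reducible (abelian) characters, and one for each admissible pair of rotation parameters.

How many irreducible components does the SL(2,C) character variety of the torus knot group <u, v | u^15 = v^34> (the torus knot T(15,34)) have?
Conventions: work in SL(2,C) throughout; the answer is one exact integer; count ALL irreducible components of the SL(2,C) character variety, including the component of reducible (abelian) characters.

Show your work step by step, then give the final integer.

232

Gamma = < u, v | u^15 = v^34 > (torus knot T(15,34)); the central element u^15 = v^34 acts as +I or -I in any irreducible SL(2,C) representation.
This locks tr(u) to 2*cos(pi*alpha/15), alpha in 1..14, and tr(v) to 2*cos(pi*beta/34), beta in 1..33, on each component of irreducible characters.
The two central values (-1)^alpha I and (-1)^beta I must be the same matrix, so alpha and beta share a parity.
count pairs: odd alpha (7 choices) x odd beta (17), plus even alpha (7) x even beta (16): 7*17 + 7*16 = 231.
Total: 231 irreducible-character components + 1 reducible (abelian) component = 232.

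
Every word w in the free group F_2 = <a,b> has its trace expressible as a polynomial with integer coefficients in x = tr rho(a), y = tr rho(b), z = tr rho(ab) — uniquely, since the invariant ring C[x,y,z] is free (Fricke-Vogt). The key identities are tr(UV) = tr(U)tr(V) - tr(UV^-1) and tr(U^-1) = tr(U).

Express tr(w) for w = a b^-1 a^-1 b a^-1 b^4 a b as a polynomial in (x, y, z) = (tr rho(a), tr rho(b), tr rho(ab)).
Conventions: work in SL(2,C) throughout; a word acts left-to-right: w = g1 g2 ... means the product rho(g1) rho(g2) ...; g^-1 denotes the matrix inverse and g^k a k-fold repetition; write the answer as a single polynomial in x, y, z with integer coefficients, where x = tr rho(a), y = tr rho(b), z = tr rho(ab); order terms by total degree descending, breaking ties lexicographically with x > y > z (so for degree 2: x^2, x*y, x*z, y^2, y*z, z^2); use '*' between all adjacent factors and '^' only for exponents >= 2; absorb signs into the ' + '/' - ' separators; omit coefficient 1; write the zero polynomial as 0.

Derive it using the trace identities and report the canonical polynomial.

-x^2*y^5*z^2 + x^3*y^4*z + x*y^6*z + 2*x*y^4*z^3 + x^2*y^3*z^2 - y^5*z^2 - y^3*z^4 - 2*x^3*y^2*z - 5*x*y^4*z - 4*x*y^2*z^3 - x^2*y^3 + 2*x^2*y*z^2 + 5*y^3*z^2 + 2*y*z^4 + 7*x*y^2*z + x^2*y - 7*y*z^2 + y

tr(a b^2) = tr(b) * tr(a b) - tr(a)   [square of b] = y*z - x
tr(b a b^2) = tr(b) * tr(a b^2) - tr(a b)   [square of b] = y^2*z - x*y - z
tr(b^2 a b^2) = tr(b) * tr(b a b^2) - tr(b a b)   [square of b] = y^3*z - x*y^2 - 2*y*z + x
tr(b^2 a b^3) = tr(b) * tr(b^2 a b^2) - tr(b^2 a b)   [square of b] = y^4*z - x*y^3 - 3*y^2*z + 2*x*y + z
tr(b^5 a b) = tr(b) * tr(b^2 a b^3) - tr(b^2 a b^2)   [square of b] = y^5*z - x*y^4 - 4*y^3*z + 3*x*y^2 + 3*y*z - x
tr(a b a b) = tr(a b) * tr(a b) - tr(1)   [split at a repeated a] = z^2 - 2
tr(a b a) = tr(a) * tr(b a) - tr(b)   [square of a] = x*z - y
tr(a b a b^2) = tr(b) * tr(a b a b) - tr(a b a)   [square of b] = y*z^2 - x*z - y
tr(b a b a b^2) = tr(b) * tr(a b a b^2) - tr(a b a b)   [square of b] = y^2*z^2 - x*y*z - y^2 - z^2 + 2
tr(b^3 a b a b) = tr(b) * tr(b a b a b^2) - tr(b a b a b)   [square of b] = y^3*z^2 - x*y^2*z - y^3 - 2*y*z^2 + x*z + 3*y
tr(b^3 a b a b^2) = tr(b) * tr(b^3 a b a b) - tr(b^3 a b a)   [square of b] = y^4*z^2 - x*y^3*z - y^4 - 3*y^2*z^2 + 2*x*y*z + 4*y^2 + z^2 - 2
tr(b^5 a b a b) = tr(b) * tr(b^3 a b a b^2) - tr(b^3 a b a b)   [square of b] = y^5*z^2 - x*y^4*z - y^5 - 4*y^3*z^2 + 3*x*y^2*z + 5*y^3 + 3*y*z^2 - x*z - 5*y
tr(a b a b a b) = tr(a b) * tr(a b a b) - tr(a^-1 b^-1)   [split at a repeated a] = z^3 - 3*z
tr(a b a b a) = tr(a) * tr(b a b a) - tr(b a b)   [square of a] = x*z^2 - y*z - x
tr(a b a b a b^2) = tr(b) * tr(a b a b a b) - tr(a b a b a)   [square of b] = y*z^3 - x*z^2 - 2*y*z + x
tr(a b a b a b^3) = tr(b) * tr(a b a b a b^2) - tr(a b a b a b)   [square of b] = y^2*z^3 - x*y*z^2 - 2*y^2*z - z^3 + x*y + 3*z
tr(a b a b a b^4) = tr(b) * tr(a b a b a b^3) - tr(a b a b a b^2)   [square of b] = y^3*z^3 - x*y^2*z^2 - 2*y^3*z - 2*y*z^3 + x*y^2 + x*z^2 + 5*y*z - x
tr(b^5 a b a b a) = tr(b) * tr(a b a b a b^4) - tr(a b a b a b^3)   [square of b] = y^4*z^3 - x*y^3*z^2 - 2*y^4*z - 3*y^2*z^3 + x*y^3 + 2*x*y*z^2 + 7*y^2*z + z^3 - 2*x*y - 3*z
tr(a^-1 b^5 a b a b) = tr(b^5 a b a b) * tr(a) - tr(b^5 a b a b a)   [inverse elimination on a] = x*y^5*z^2 - x^2*y^4*z - y^4*z^3 - x*y^5 - 3*x*y^3*z^2 + 3*x^2*y^2*z + 2*y^4*z + 3*y^2*z^3 + 4*x*y^3 + x*y*z^2 - x^2*z - 7*y^2*z - z^3 - 3*x*y + 3*z
tr(b^4 a b a b^-1 a^-1 b) = tr(a^-1 b^5 a b a) * tr(b) - tr(a^-1 b^5 a b a b)   [inverse elimination on b] = -x*y^5*z^2 + x^2*y^4*z + y^6*z + y^4*z^3 + 3*x*y^3*z^2 - 3*x^2*y^2*z - 6*y^4*z - 3*y^2*z^3 - x*y^3 - x*y*z^2 + x^2*z + 10*y^2*z + z^3 + 2*x*y - 3*z
tr(a b^4 a b a) = tr(a) * tr(b^4 a b a) - tr(b^4 a b)   [square of a] = x*y^3*z^2 - x^2*y^2*z - y^4*z - 2*x*y*z^2 + x^2*z + 3*y^2*z + x*y - z
tr(b^2) = tr(b) * tr(b) - tr(1)   [square of b] = y^2 - 2
tr(b^3) = tr(b) * tr(b^2) - tr(b)   [square of b] = y^3 - 3*y
tr(a b^3 a) = tr(a) * tr(b^3 a) - tr(b^3)   [square of a] = x*y^2*z - x^2*y - y^3 - x*z + 3*y
tr(b a b^3 a b) = tr(b) * tr(a b^3 a b) - tr(a b^3 a)   [square of b] = y^3*z^2 - 2*x*y^2*z + x^2*y - y*z^2 + x*z - y
tr(b a b a^2 b a b^2) = tr(a) * tr(b a b^3 a b a) - tr(b a b^3 a b)   [square of a] = x*y^2*z^3 - x^2*y*z^2 - y^3*z^2 - x*z^3 + y*z^2 + 2*x*z + y
tr(a b a^2 b a b) = tr(a) * tr(b a b a b a) - tr(b a b a b)   [square of a] = x*z^3 - y*z^2 - 2*x*z + y
tr(b a^2 b) = tr(a) * tr(b^2 a) - tr(b^2)   [square of a] = x*y*z - x^2 - y^2 + 2
tr(a b a^2 b a) = tr(a) * tr(b a^2 b a) - tr(b a^2 b)   [square of a] = x^2*z^2 - 2*x*y*z + y^2 - 2
tr(b a b a^2 b a b) = tr(b) * tr(a b a^2 b a b) - tr(a b a^2 b a)   [square of b] = x*y*z^3 - x^2*z^2 - y^2*z^2 + 2
tr(a b a b^4 a b a) = tr(b) * tr(b a b a^2 b a b^2) - tr(b a b a^2 b a b)   [square of b] = x*y^3*z^3 - x^2*y^2*z^2 - y^4*z^2 - 2*x*y*z^3 + x^2*z^2 + 2*y^2*z^2 + 2*x*y*z + y^2 - 2
tr(a b a b a b a b) = tr(a b a b) * tr(a b a b) - tr(1)   [split at a repeated a] = z^4 - 4*z^2 + 2
tr(a b a b a b a b^2) = tr(b) * tr(a b a b a b a b) - tr(a b a b a b a)   [square of b] = y*z^4 - x*z^3 - 3*y*z^2 + 2*x*z + y
tr(b^2 a b a b a b a b) = tr(b) * tr(a b a b a b a b^2) - tr(a b a b a b a b)   [square of b] = y^2*z^4 - x*y*z^3 - 3*y^2*z^2 - z^4 + 2*x*y*z + y^2 + 4*z^2 - 2
tr(a b a b^4 a b a b) = tr(b) * tr(b^2 a b a b a b a b) - tr(b^2 a b a b a b a)   [square of b] = y^3*z^4 - x*y^2*z^3 - 3*y^3*z^2 - 2*y*z^4 + 2*x*y^2*z + x*z^3 + y^3 + 7*y*z^2 - 2*x*z - 3*y
tr(b a b^4 a b a b^-1 a) = tr(a b a b^4 a b a) * tr(b) - tr(a b a b^4 a b a b)   [inverse elimination on b] = x*y^4*z^3 - x^2*y^3*z^2 - y^5*z^2 - y^3*z^4 - x*y^2*z^3 + x^2*y*z^2 + 5*y^3*z^2 + 2*y*z^4 - x*z^3 - 7*y*z^2 + 2*x*z + y
tr(b^4 a b a b^-1 a^-1 b a) = tr(b a b^4 a b a b^-1) * tr(a) - tr(b a b^4 a b a b^-1 a)   [inverse elimination on a] = -x*y^4*z^3 + 2*x^2*y^3*z^2 + y^5*z^2 + y^3*z^4 - x^3*y^2*z - x*y^4*z + x*y^2*z^3 - 3*x^2*y*z^2 - 5*y^3*z^2 - 2*y*z^4 + x^3*z + 3*x*y^2*z + x*z^3 + x^2*y + 7*y*z^2 - 3*x*z - y
tr(a b^-1 a^-1 b a^-1 b^4 a b) = tr(b^4 a b a b^-1 a^-1 b) * tr(a) - tr(b^4 a b a b^-1 a^-1 b a)   [inverse elimination on a] = -x^2*y^5*z^2 + x^3*y^4*z + x*y^6*z + 2*x*y^4*z^3 + x^2*y^3*z^2 - y^5*z^2 - y^3*z^4 - 2*x^3*y^2*z - 5*x*y^4*z - 4*x*y^2*z^3 - x^2*y^3 + 2*x^2*y*z^2 + 5*y^3*z^2 + 2*y*z^4 + 7*x*y^2*z + x^2*y - 7*y*z^2 + y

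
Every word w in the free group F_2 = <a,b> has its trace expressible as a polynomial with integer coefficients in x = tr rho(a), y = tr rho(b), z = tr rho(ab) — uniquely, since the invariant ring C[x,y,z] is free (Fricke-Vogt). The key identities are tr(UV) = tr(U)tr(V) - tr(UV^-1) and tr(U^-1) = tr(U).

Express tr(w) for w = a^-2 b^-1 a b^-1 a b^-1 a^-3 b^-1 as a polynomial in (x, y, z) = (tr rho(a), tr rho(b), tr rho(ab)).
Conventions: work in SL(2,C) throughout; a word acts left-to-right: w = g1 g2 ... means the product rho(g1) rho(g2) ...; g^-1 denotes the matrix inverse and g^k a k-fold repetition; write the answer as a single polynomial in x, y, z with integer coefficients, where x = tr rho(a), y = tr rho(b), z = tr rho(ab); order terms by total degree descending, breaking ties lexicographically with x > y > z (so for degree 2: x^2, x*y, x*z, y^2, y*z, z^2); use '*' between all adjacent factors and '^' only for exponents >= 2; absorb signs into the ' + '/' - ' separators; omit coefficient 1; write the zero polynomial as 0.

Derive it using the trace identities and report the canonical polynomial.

tr(a^-1) = tr(a) = x
tr(a^-1 b) = tr(b) tr(a) - tr(b a) = x*y - z
use: tr(b^-1 a^-1) = tr(a^-1) tr(b) - tr(a^-1 b) = z
tr(a^-2 b^-1) = tr(b^-1 a^-1) tr(a) - tr(b^-1) = x*z - y
use: tr(a^-3 b^-1) = tr(a^-2 b^-1) tr(a) - tr(a^-2 b^-1 a) = x^2*z - x*y - z
use: tr(b a^-2) = tr(a^-1 b) tr(a) - tr(a^-1 b a) = x^2*y - x*z - y
apply: tr(b a^-3) = tr(b a^-2) tr(a) - tr(b a^-1) = x^3*y - x^2*z - 2*x*y + z
apply: tr(b a b) = tr(b) tr(a b) - tr(a) = y*z - x
use: tr(b a b a) = tr(b a) tr(b a) - tr(1)   [split at repeated b] = z^2 - 2
use: tr(a^-1 b a b) = tr(b a b) tr(a) - tr(b a b a) = x*y*z - x^2 - z^2 + 2
tr(b a b a^-2) = tr(a^-1 b a b) tr(a) - tr(a^-1 b a b a) = x^2*y*z - x^3 - x*z^2 - y*z + 3*x
apply: tr(a^-3 b a b) = tr(b a b a^-2) tr(a) - tr(b a b a^-1) = x^3*y*z - x^4 - x^2*z^2 - 2*x*y*z + 4*x^2 + z^2 - 2
tr(a b a^-4 b) = tr(a^-3 b a b) tr(a) - tr(a^-3 b a b a) = x^4*y*z - x^5 - x^3*z^2 - 3*x^2*y*z + 5*x^3 + 2*x*z^2 + y*z - 5*x
apply: tr(a^-4 b^-1 a b) = tr(a b a^-4) tr(b) - tr(a b a^-4 b) = -x^4*y*z + x^5 + x^3*y^2 + x^3*z^2 + 2*x^2*y*z - 5*x^3 - 2*x*y^2 - 2*x*z^2 + 5*x
use: tr(a^-1 b^-1 a b^-1 a^-3) = tr(a^-4 b^-1 a) tr(b) - tr(a^-4 b^-1 a b) = x^4*y*z - x^5 - x^3*y^2 - x^3*z^2 - x^2*y*z + 5*x^3 + x*y^2 + 2*x*z^2 - y*z - 5*x
tr(b^2) = tr(b) tr(b) - tr(1) = y^2 - 2
apply: tr(b a^2 b) = tr(a) tr(b^2 a) - tr(b^2) = x*y*z - x^2 - y^2 + 2
tr(b a^2 b a) = tr(a) tr(b a b a) - tr(b a b) = x*z^2 - y*z - x
apply: tr(a b a^-1 b a) = tr(b a^2 b) tr(a) - tr(b a^2 b a) = x^2*y*z - x^3 - x*y^2 - x*z^2 + y*z + 3*x
apply: tr(b a b a b) = tr(b) tr(a b a b) - tr(a b a) = y*z^2 - x*z - y
use: tr(b a b a b a) = tr(a b a b) tr(a b) - tr(b a)   [split at repeated a] = z^3 - 3*z
tr(a b a^-1 b a b) = tr(b a b a b) tr(a) - tr(b a b a b a) = x*y*z^2 - x^2*z - z^3 - x*y + 3*z
tr(b^-1 a b a^-1 b a) = tr(a b a^-1 b a) tr(b) - tr(a b a^-1 b a b) = x^2*y^2*z - x^3*y - x*y^3 - 2*x*y*z^2 + x^2*z + y^2*z + z^3 + 4*x*y - 3*z
tr(a^-1 b a^-1 b^-1 a b) = tr(b^-1 a b a^-1 b) tr(a) - tr(b^-1 a b a^-1 b a) = -x^2*y^2*z + x^3*y + x*y^3 + 2*x*y*z^2 - x^2*z - y^2*z - z^3 - 3*x*y + 3*z
tr(b a^-1 b^-1 a b^-1 a^-1) = tr(a^-1 b a^-1 b^-1 a) tr(b) - tr(a^-1 b a^-1 b^-1 a b) = x^2*y^2*z - x^3*y - x*y^3 - 2*x*y*z^2 + x^2*z + y^2*z + z^3 + 4*x*y - 3*z
use: tr(a^-1 b a^-1 b^-1 a b^-1 a^-1) = tr(b a^-1 b^-1 a b^-1 a^-1) tr(a) - tr(b a^-1 b^-1 a b^-1) = x^3*y^2*z - x^4*y - x^2*y^3 - 2*x^2*y*z^2 + x^3*z + x*y^2*z + x*z^3 + 4*x^2*y - 3*x*z - y
tr(a^-1 b^-1 a b^-1 a^-3 b) = tr(a^-1 b a^-1 b^-1 a b^-1 a^-1) tr(a) - tr(a^-1 b a^-1 b^-1 a b^-1) = x^4*y^2*z - x^5*y - x^3*y^3 - 2*x^3*y*z^2 + x^4*z + x^2*z^3 + 5*x^3*y + x*y^3 + 2*x*y*z^2 - 4*x^2*z - y^2*z - z^3 - 5*x*y + 3*z
use: tr(b^-1 a b^-1 a^-3 b^-1 a^-1) = tr(a^-1 b^-1 a b^-1 a^-3) tr(b) - tr(a^-1 b^-1 a b^-1 a^-3 b) = x^3*y*z^2 - x^4*z - x^2*y^2*z - x^2*z^3 + 4*x^2*z + z^3 - 3*z
apply: tr(b^-1 a b^-1) = tr(a b^-1) tr(b) - tr(a) = x*y^2 - y*z - x
use: tr(a b a b^-1) = tr(a b a) tr(b) - tr(a b a b) = x*y*z - y^2 - z^2 + 2
apply: tr(b^-1 a b a b^-1) = tr(a b a b^-1) tr(b) - tr(a b a) = x*y^2*z - y^3 - y*z^2 - x*z + 3*y
tr(a b a b^-1 a) = tr(a^2 b a) tr(b) - tr(a^2 b a b) = x^2*y*z - x*y^2 - x*z^2 + x
apply: tr(a b a^2 b a) = tr(a) tr(b a^2 b a) - tr(b a^2 b) = x^2*z^2 - 2*x*y*z + y^2 - 2
tr(a b a^2 b a b) = tr(a) tr(b a b a b a) - tr(b a b a b) = x*z^3 - y*z^2 - 2*x*z + y
apply: tr(a b a b^-1 a b a) = tr(a b a^2 b a) tr(b) - tr(a b a^2 b a b) = x^2*y*z^2 - 2*x*y^2*z - x*z^3 + y^3 + y*z^2 + 2*x*z - 3*y
tr(a b a b a b a b) = tr(a b) tr(a b a b a b) - tr(a^-1 b^-1 a^-1 b^-1)   [split at repeated a] = z^4 - 4*z^2 + 2
use: tr(a b a b^-1 a b a b) = tr(a b a b a b a) tr(b) - tr(a b a b a b a b) = x*y*z^3 - y^2*z^2 - z^4 - 2*x*y*z + y^2 + 4*z^2 - 2
tr(b^-1 a b a b^-1 a b a) = tr(a b a b^-1 a b a) tr(b) - tr(a b a b^-1 a b a b) = x^2*y^2*z^2 - 2*x*y^3*z - 2*x*y*z^3 + y^4 + 2*y^2*z^2 + z^4 + 4*x*y*z - 4*y^2 - 4*z^2 + 2
use: tr(a^-1 b^-1 a b a b^-1 a b) = tr(b^-1 a b a b^-1 a b) tr(a) - tr(b^-1 a b a b^-1 a b a) = -x^2*y^2*z^2 + x^3*y*z + 2*x*y^3*z + 2*x*y*z^3 - x^2*y^2 - x^2*z^2 - y^4 - 2*y^2*z^2 - z^4 - 4*x*y*z + x^2 + 4*y^2 + 4*z^2 - 2
tr(b a b^-1 a b^-1 a^-1 b^-1 a) = tr(a^-1 b^-1 a b a b^-1 a) tr(b) - tr(a^-1 b^-1 a b a b^-1 a b) = x^2*y^2*z^2 - x^3*y*z - x*y^3*z - 2*x*y*z^3 + x^2*y^2 + x^2*z^2 + y^2*z^2 + z^4 + 3*x*y*z - x^2 - y^2 - 4*z^2 + 2
apply: tr(b a b^-1 a b^-1 a^-1 b^-1 a^-1) = tr(b a b^-1 a b^-1 a^-1 b^-1) tr(a) - tr(b a b^-1 a b^-1 a^-1 b^-1 a) = -x^2*y^2*z^2 + x^3*y*z + x*y^3*z + 2*x*y*z^3 - x^2*z^2 - y^2*z^2 - z^4 - 4*x*y*z + y^2 + 4*z^2 - 2
tr(b^-1 a^-2 b a b^-1 a b^-1 a^-1) = tr(b a b^-1 a b^-1 a^-1 b^-1 a^-1) tr(a) - tr(b a b^-1 a b^-1 a^-1 b^-1) = -x^3*y^2*z^2 + x^4*y*z + x^2*y^3*z + 2*x^2*y*z^3 - x^3*z^2 - x*y^2*z^2 - x*z^4 - 4*x^2*y*z + 4*x*z^2 + y*z - x
use: tr(b a b^-1 a b^-2 a^-1) = tr(b^-1 a^-1 b a b^-1 a) tr(b) - tr(b^-1 a^-1 b a b^-1 a b) = -x^2*y^3*z + x^3*y^2 + x*y^4 + 2*x*y^2*z^2 - x^2*y*z - y^3*z - y*z^3 - 3*x*y^2 + 3*y*z - x
tr(a b^-1 a b^-1) = tr(a b^-1 a) tr(b) - tr(a b^-1 a b) = x^2*y^2 - 2*x*y*z + z^2 - 2
apply: tr(b^-1 a^-2 b a b^-1 a b^-1) = tr(b a b^-1 a b^-2 a^-1) tr(a) - tr(b a b^-1 a b^-2) = -x^3*y^3*z + x^4*y^2 + x^2*y^4 + 2*x^2*y^2*z^2 - x^3*y*z - x*y^3*z - x*y*z^3 - 4*x^2*y^2 + 5*x*y*z - x^2 - z^2 + 2
tr(a^-1 b^-1 a^-2 b a b^-1 a b^-1 a^-1) = tr(b^-1 a^-2 b a b^-1 a b^-1 a^-1) tr(a) - tr(b^-1 a^-2 b a b^-1 a b^-1) = -x^4*y^2*z^2 + x^5*y*z + 2*x^3*y^3*z + 2*x^3*y*z^3 - x^4*y^2 - x^4*z^2 - x^2*y^4 - 3*x^2*y^2*z^2 - x^2*z^4 - 3*x^3*y*z + x*y^3*z + x*y*z^3 + 4*x^2*y^2 + 4*x^2*z^2 - 4*x*y*z + z^2 - 2
tr(a b^-1 a b^-1 a^-3 b^-1 a^-2 b) = tr(a^-1 b^-1 a^-2 b a b^-1 a b^-1 a^-1) tr(a) - tr(a^-1 b^-1 a^-2 b a b^-1 a b^-1) = -x^5*y^2*z^2 + x^6*y*z + 2*x^4*y^3*z + 2*x^4*y*z^3 - x^5*y^2 - x^5*z^2 - x^3*y^4 - 2*x^3*y^2*z^2 - x^3*z^4 - 4*x^4*y*z - x^2*y*z^3 + 4*x^3*y^2 + 5*x^3*z^2 + x*y^2*z^2 + x*z^4 - 3*x*z^2 - y*z - x
tr(a^-2 b^-1 a b^-1 a b^-1 a^-3 b^-1) = tr(a b^-1 a b^-1 a^-3 b^-1 a^-2) tr(b) - tr(a b^-1 a b^-1 a^-3 b^-1 a^-2 b) = x^5*y^2*z^2 - x^6*y*z - 2*x^4*y^3*z - 2*x^4*y*z^3 + x^5*y^2 + x^5*z^2 + x^3*y^4 + 3*x^3*y^2*z^2 + x^3*z^4 + 3*x^4*y*z - x^2*y^3*z - 4*x^3*y^2 - 5*x^3*z^2 - x*y^2*z^2 - x*z^4 + 4*x^2*y*z + y*z^3 + 3*x*z^2 - 2*y*z + x

x^5*y^2*z^2 - x^6*y*z - 2*x^4*y^3*z - 2*x^4*y*z^3 + x^5*y^2 + x^5*z^2 + x^3*y^4 + 3*x^3*y^2*z^2 + x^3*z^4 + 3*x^4*y*z - x^2*y^3*z - 4*x^3*y^2 - 5*x^3*z^2 - x*y^2*z^2 - x*z^4 + 4*x^2*y*z + y*z^3 + 3*x*z^2 - 2*y*z + x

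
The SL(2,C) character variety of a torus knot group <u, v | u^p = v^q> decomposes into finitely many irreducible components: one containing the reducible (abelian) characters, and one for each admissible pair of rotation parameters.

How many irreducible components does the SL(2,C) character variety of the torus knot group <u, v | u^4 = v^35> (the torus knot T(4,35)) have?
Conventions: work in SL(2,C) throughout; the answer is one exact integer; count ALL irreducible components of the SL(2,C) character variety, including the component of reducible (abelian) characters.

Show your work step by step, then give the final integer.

For T(4,35): irreducibility forces the central element u^4 = v^35 to one of +I, -I.
On an irreducible component, tr(u) is locked at 2*cos(pi*alpha/4) for some alpha in 1..3, and tr(v) at 2*cos(pi*beta/35) for some beta in 1..34.
The two central values (-1)^alpha I and (-1)^beta I must be the same matrix, so alpha and beta share a parity.
count pairs: odd alpha (2 choices) x odd beta (17), plus even alpha (1) x even beta (17): 2*17 + 1*17 = 51.
That is 51 components of irreducible characters, and with the reducible (abelian) component the total is 52.

52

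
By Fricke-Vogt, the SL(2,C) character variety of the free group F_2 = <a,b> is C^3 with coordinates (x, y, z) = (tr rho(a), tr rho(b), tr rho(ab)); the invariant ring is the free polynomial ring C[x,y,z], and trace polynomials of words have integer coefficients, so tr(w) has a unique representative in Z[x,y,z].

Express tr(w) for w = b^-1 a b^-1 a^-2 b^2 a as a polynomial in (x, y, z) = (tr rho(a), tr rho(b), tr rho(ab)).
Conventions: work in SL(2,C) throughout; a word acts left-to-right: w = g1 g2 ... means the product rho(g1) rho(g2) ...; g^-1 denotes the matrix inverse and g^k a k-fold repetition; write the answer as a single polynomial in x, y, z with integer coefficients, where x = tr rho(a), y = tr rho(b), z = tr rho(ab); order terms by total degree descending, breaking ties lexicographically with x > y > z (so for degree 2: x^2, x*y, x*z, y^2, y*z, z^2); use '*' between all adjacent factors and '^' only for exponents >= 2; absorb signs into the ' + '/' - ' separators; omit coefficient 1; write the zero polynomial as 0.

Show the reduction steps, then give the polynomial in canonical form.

tr(b^2) = tr(b)*tr(b) - tr(1)  (reduce the b square) = y^2 - 2
tr(a^2 b) = tr(a)*tr(b a) - tr(b)  (reduce the a square) = x*z - y
tr(a^2) = tr(a)*tr(a) - tr(1)  (reduce the a square) = x^2 - 2
tr(b a^2 b) = tr(b)*tr(a^2 b) - tr(a^2)  (reduce the b square) = x*y*z - x^2 - y^2 + 2
tr(b^2 a^2 b) = tr(b)*tr(b a^2 b) - tr(b a^2)  (reduce the b square) = x*y^2*z - x^2*y - y^3 - x*z + 3*y
tr(b a b a) = tr(a b)*tr(a b) - tr(1)  (split on a) = z^2 - 2
tr(b a b) = tr(b)*tr(a b) - tr(a)  (reduce the b square) = y*z - x
tr(a^2 b a b) = tr(a)*tr(b a b a) - tr(b a b)  (reduce the a square) = x*z^2 - y*z - x
tr(a^2 b a) = tr(a)*tr(b a^2) - tr(b a)  (reduce the a square) = x^2*z - x*y - z
tr(b^2 a^2 b a) = tr(b)*tr(a^2 b a b) - tr(a^2 b a)  (reduce the b square) = x*y*z^2 - x^2*z - y^2*z + z
tr(b^2 a^2 b a^-1) = tr(b^2 a^2 b)*tr(a) - tr(b^2 a^2 b a)  (eliminate a^-1) = x^2*y^2*z - x^3*y - x*y^3 - x*y*z^2 + y^2*z + 3*x*y - z
tr(a^-2 b^2 a^2 b) = tr(b^2 a^2 b a^-1)*tr(a) - tr(b^2 a^2 b)  (eliminate a^-1) = x^3*y^2*z - x^4*y - x^2*y^3 - x^2*y*z^2 + 4*x^2*y + y^3 - 3*y
tr(a b^-1 a^-2 b^2 a) = tr(a^-2 b^2 a^2)*tr(b) - tr(a^-2 b^2 a^2 b)  (eliminate b^-1) = -x^3*y^2*z + x^4*y + x^2*y^3 + x^2*y*z^2 - 4*x^2*y + y
tr(b^2 a b a) = tr(b)*tr(a b a b) - tr(a b a)  (reduce the b square) = y*z^2 - x*z - y
tr(b^2 a b) = tr(b)*tr(b a b) - tr(b a)  (reduce the b square) = y^2*z - x*y - z
tr(a b^2 a b a) = tr(a)*tr(b^2 a b a) - tr(b^2 a b)  (reduce the a square) = x*y*z^2 - x^2*z - y^2*z + z
tr(a b a b a b) = tr(a b)*tr(a b a b) - tr(a^-1 b^-1)  (split on a) = z^3 - 3*z
tr(a b^2 a b a b) = tr(b)*tr(a b a b a b) - tr(a b a b a)  (reduce the b square) = y*z^3 - x*z^2 - 2*y*z + x
tr(b^2 a b a b^-1 a) = tr(a b^2 a b a)*tr(b) - tr(a b^2 a b a b)  (eliminate b^-1) = x*y^2*z^2 - x^2*y*z - y^3*z - y*z^3 + x*z^2 + 3*y*z - x
tr(b^2 a b a b^-1 a^-1) = tr(b^2 a b a b^-1)*tr(a) - tr(b^2 a b a b^-1 a)  (eliminate a^-1) = -x*y^2*z^2 + x^2*y*z + y^3*z + y*z^3 - 3*y*z - x
tr(a b^-1 a^-2 b^2 a b) = tr(b^2 a b a b^-1 a^-1)*tr(a) - tr(b^2 a b a b^-1)  (eliminate a^-1) = -x^2*y^2*z^2 + x^3*y*z + x*y^3*z + x*y*z^3 - 3*x*y*z - x^2 - z^2 + 2
tr(b^-1 a b^-1 a^-2 b^2 a) = tr(a b^-1 a^-2 b^2 a)*tr(b) - tr(a b^-1 a^-2 b^2 a b)  (eliminate b^-1) = -x^3*y^3*z + x^4*y^2 + x^2*y^4 + 2*x^2*y^2*z^2 - x^3*y*z - x*y^3*z - x*y*z^3 - 4*x^2*y^2 + 3*x*y*z + x^2 + y^2 + z^2 - 2

-x^3*y^3*z + x^4*y^2 + x^2*y^4 + 2*x^2*y^2*z^2 - x^3*y*z - x*y^3*z - x*y*z^3 - 4*x^2*y^2 + 3*x*y*z + x^2 + y^2 + z^2 - 2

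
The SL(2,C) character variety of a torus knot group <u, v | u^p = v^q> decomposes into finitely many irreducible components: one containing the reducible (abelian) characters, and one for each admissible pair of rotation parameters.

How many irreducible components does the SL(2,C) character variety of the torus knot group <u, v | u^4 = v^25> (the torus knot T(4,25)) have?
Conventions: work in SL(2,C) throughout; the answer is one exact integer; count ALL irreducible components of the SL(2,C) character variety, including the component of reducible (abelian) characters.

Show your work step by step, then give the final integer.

In the torus knot group T(4,25), u^4 = v^25 is central, so an irreducible representation sends it to +I or -I (Schur).
So on each irreducible component the traces are pinned: tr(u) = 2*cos(pi*alpha/4) with 1 <= alpha <= 3, tr(v) = 2*cos(pi*beta/25) with 1 <= beta <= 24.
The two central values (-1)^alpha I and (-1)^beta I must be the same matrix, so alpha and beta share a parity.
Counting: 2 odd alphas x 12 odd betas + 1 even alphas x 12 even betas = 24 + 12 = 36.
That is 36 components of irreducible characters, and with the reducible (abelian) component the total is 37.

37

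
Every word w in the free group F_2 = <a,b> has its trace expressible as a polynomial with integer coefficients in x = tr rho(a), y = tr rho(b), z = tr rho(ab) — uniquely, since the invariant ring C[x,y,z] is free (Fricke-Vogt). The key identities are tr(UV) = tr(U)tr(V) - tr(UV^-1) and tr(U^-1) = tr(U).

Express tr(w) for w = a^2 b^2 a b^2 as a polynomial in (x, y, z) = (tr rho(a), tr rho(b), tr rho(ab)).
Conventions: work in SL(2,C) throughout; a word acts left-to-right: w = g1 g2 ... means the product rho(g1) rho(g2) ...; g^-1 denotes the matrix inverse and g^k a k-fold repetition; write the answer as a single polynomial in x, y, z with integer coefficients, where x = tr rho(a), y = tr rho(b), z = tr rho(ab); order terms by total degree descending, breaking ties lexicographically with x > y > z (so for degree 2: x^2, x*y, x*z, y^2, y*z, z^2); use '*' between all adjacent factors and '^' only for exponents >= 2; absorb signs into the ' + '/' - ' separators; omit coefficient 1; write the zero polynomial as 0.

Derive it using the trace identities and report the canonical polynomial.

x*y^2*z^2 - 2*x^2*y*z - y^3*z + x^3 + x*y^2 + 2*y*z - 3*x

trace(a b a b) = trace(a b)*trace(a b) - trace(1)   [split at repeated a] = z^2 - 2
trace(a b a) = trace(a)*trace(b a) - trace(b) = x*z - y
trace(b^2 a b a) = trace(b)*trace(a b a b) - trace(a b a) = y*z^2 - x*z - y
trace(b a b) = trace(b)*trace(a b) - trace(a) = y*z - x
trace(b^2 a b) = trace(b)*trace(b a b) - trace(b a) = y^2*z - x*y - z
trace(a^2 b^2 a b) = trace(a)*trace(b^2 a b a) - trace(b^2 a b) = x*y*z^2 - x^2*z - y^2*z + z
trace(a^2) = trace(a)*trace(a) - trace(1) = x^2 - 2
trace(b^2 a^2) = trace(b)*trace(a^2 b) - trace(a^2) = x*y*z - x^2 - y^2 + 2
trace(a^2 b^2 a) = trace(a)*trace(b^2 a^2) - trace(b^2 a) = x^2*y*z - x^3 - x*y^2 - y*z + 3*x
trace(a^2 b^2 a b^2) = trace(b)*trace(a^2 b^2 a b) - trace(a^2 b^2 a) = x*y^2*z^2 - 2*x^2*y*z - y^3*z + x^3 + x*y^2 + 2*y*z - 3*x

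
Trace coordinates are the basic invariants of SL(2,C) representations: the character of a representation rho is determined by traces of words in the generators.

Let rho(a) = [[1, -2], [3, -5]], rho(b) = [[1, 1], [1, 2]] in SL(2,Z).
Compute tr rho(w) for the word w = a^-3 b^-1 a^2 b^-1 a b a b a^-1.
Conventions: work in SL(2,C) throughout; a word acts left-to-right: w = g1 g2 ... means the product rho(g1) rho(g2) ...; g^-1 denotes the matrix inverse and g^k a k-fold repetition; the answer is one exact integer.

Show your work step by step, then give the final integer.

-66537

rho(a^-1) = [[-5, 2], [-3, 1]]
... * rho(a^-1) = [[-5, 2], [-3, 1]]  ->  [[19, -8], [12, -5]]
... * rho(a^-1) = [[-5, 2], [-3, 1]]  ->  [[-71, 30], [-45, 19]]
... * rho(b^-1) = [[2, -1], [-1, 1]]  ->  [[-172, 101], [-109, 64]]
... * rho(a) = [[1, -2], [3, -5]]  ->  [[131, -161], [83, -102]]
... * rho(a) = [[1, -2], [3, -5]]  ->  [[-352, 543], [-223, 344]]
... * rho(b^-1) = [[2, -1], [-1, 1]]  ->  [[-1247, 895], [-790, 567]]
... * rho(a) = [[1, -2], [3, -5]]  ->  [[1438, -1981], [911, -1255]]
... * rho(b) = [[1, 1], [1, 2]]  ->  [[-543, -2524], [-344, -1599]]
... * rho(a) = [[1, -2], [3, -5]]  ->  [[-8115, 13706], [-5141, 8683]]
... * rho(b) = [[1, 1], [1, 2]]  ->  [[5591, 19297], [3542, 12225]]
... * rho(a^-1) = [[-5, 2], [-3, 1]]  ->  [[-85846, 30479], [-54385, 19309]]
tr = -85846 + 19309 = -66537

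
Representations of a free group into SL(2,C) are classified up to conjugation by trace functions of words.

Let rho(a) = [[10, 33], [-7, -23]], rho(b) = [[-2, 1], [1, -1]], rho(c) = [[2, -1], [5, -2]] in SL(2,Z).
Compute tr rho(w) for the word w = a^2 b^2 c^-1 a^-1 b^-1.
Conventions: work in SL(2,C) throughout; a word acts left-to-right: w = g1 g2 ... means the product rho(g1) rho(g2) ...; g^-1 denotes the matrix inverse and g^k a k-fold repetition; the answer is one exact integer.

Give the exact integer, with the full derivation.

rho(a) = [[10, 33], [-7, -23]]
... * rho(a) = [[10, 33], [-7, -23]]  ->  [[-131, -429], [91, 298]]
... * rho(b) = [[-2, 1], [1, -1]]  ->  [[-167, 298], [116, -207]]
... * rho(b) = [[-2, 1], [1, -1]]  ->  [[632, -465], [-439, 323]]
... * rho(c^-1) = [[-2, 1], [-5, 2]]  ->  [[1061, -298], [-737, 207]]
... * rho(a^-1) = [[-23, -33], [7, 10]]  ->  [[-26489, -37993], [18400, 26391]]
... * rho(b^-1) = [[-1, -1], [-1, -2]]  ->  [[64482, 102475], [-44791, -71182]]
tr = 64482 + -71182 = -6700

-6700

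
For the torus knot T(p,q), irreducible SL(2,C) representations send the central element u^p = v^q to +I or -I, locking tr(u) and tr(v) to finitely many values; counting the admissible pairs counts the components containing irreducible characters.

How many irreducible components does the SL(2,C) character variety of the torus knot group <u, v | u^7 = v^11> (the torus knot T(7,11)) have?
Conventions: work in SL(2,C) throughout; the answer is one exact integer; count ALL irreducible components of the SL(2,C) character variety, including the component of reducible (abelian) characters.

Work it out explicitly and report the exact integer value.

In the torus knot group T(7,11), u^7 = v^11 is central, so an irreducible representation sends it to +I or -I (Schur).
This locks tr(u) to 2*cos(pi*alpha/7), alpha in 1..6, and tr(v) to 2*cos(pi*beta/11), beta in 1..10, on each component of irreducible characters.
The two central values (-1)^alpha I and (-1)^beta I must be the same matrix, so alpha and beta share a parity.
Counting: 3 odd alphas x 5 odd betas + 3 even alphas x 5 even betas = 15 + 15 = 30.
Total: 30 irreducible-character components + 1 reducible (abelian) component = 31.

31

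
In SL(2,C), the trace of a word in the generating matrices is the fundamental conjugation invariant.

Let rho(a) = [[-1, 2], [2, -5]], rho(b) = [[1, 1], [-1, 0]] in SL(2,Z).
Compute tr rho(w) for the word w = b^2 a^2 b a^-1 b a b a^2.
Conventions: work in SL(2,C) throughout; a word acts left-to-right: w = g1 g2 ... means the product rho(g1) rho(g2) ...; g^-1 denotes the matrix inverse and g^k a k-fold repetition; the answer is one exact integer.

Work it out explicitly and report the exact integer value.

rho(b) = [[1, 1], [-1, 0]]
... * rho(b) = [[1, 1], [-1, 0]]  ->  [[0, 1], [-1, -1]]
... * rho(a) = [[-1, 2], [2, -5]]  ->  [[2, -5], [-1, 3]]
... * rho(a) = [[-1, 2], [2, -5]]  ->  [[-12, 29], [7, -17]]
... * rho(b) = [[1, 1], [-1, 0]]  ->  [[-41, -12], [24, 7]]
... * rho(a^-1) = [[-5, -2], [-2, -1]]  ->  [[229, 94], [-134, -55]]
... * rho(b) = [[1, 1], [-1, 0]]  ->  [[135, 229], [-79, -134]]
... * rho(a) = [[-1, 2], [2, -5]]  ->  [[323, -875], [-189, 512]]
... * rho(b) = [[1, 1], [-1, 0]]  ->  [[1198, 323], [-701, -189]]
... * rho(a) = [[-1, 2], [2, -5]]  ->  [[-552, 781], [323, -457]]
... * rho(a) = [[-1, 2], [2, -5]]  ->  [[2114, -5009], [-1237, 2931]]
tr = 2114 + 2931 = 5045

5045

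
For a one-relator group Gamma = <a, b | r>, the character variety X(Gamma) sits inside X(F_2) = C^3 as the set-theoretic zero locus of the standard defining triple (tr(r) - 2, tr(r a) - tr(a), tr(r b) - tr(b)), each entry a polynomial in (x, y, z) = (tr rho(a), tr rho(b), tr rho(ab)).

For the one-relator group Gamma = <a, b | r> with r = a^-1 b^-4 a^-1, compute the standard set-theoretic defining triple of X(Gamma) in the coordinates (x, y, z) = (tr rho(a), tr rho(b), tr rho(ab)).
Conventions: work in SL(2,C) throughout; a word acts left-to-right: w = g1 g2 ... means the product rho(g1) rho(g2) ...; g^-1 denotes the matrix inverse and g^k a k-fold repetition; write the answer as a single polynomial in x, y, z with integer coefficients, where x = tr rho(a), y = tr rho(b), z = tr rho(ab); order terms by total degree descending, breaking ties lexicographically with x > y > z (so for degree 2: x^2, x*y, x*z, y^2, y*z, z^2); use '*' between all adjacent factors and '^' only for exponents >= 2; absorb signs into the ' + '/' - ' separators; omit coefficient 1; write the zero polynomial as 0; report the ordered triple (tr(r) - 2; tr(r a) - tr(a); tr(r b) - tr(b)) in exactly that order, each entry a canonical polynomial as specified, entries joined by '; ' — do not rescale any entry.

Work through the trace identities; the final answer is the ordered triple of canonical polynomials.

x*y^3*z - x^2*y^2 - y^4 - 2*x*y*z + x^2 + 4*y^2 - 4; y^3*z - x*y^2 - 2*y*z; x*y^4*z - x^2*y^3 - y^5 - y^3*z^2 - x*y^2*z + x^2*y + 5*y^3 + 2*y*z^2 - x*z - 6*y

use: tr(a^-1) = tr(a) = x
apply: tr(a^-1 b) = tr(b) tr(a) - tr(b a) = x*y - z
apply: tr(a^-1 b^-1) = tr(a^-1) tr(b) - tr(a^-1 b) = z
tr(b^-1 a^-2) = tr(a^-1 b^-1) tr(a) - tr(a^-1 b^-1 a) = x*z - y
apply: tr(a^-2) = tr(a^-1) tr(a) - tr(1) = x^2 - 2
apply: tr(b^-2 a^-2) = tr(b^-1 a^-2) tr(b) - tr(b^-1 a^-2 b) = x*y*z - x^2 - y^2 + 2
use: tr(b^-2 a^-2 b^-1) = tr(b^-2 a^-2) tr(b) - tr(b^-2 a^-2 b) = x*y^2*z - x^2*y - y^3 - x*z + 3*y
apply: tr(a^-1 b^-4 a^-1) = tr(b^-2 a^-2 b^-1) tr(b) - tr(b^-2 a^-2) = x*y^3*z - x^2*y^2 - y^4 - 2*x*y*z + x^2 + 4*y^2 - 2
tr(b^-2) = tr(b^-1) tr(b) - tr(1) = y^2 - 2
apply: tr(b^-3) = tr(b^-2) tr(b) - tr(b^-1) = y^3 - 3*y
apply: tr(b^-1 a b^-1) = tr(b^-1 a) tr(b) - tr(b^-1 a b) = x*y^2 - y*z - x
apply: tr(b^-3 a) = tr(b^-1 a b^-1) tr(b) - tr(b^-1 a) = x*y^3 - y^2*z - 2*x*y + z
use: tr(b^-2 a^-1 b^-1) = tr(b^-3) tr(a) - tr(b^-3 a) = y^2*z - x*y - z
apply: tr(b^-2 a^-1) = tr(b^-2) tr(a) - tr(b^-2 a) = y*z - x
apply: tr(a^-1 b^-4) = tr(b^-2 a^-1 b^-1) tr(b) - tr(b^-2 a^-1) = y^3*z - x*y^2 - 2*y*z + x
tr(a b a b) = tr(a b) tr(a b) - tr(1)   [split at a repeated a] = z^2 - 2
apply: tr(b^-1 a b a) = tr(a b a) tr(b) - tr(a b a b)   [inverse elimination on b] = x*y*z - y^2 - z^2 + 2
tr(a b a^-1 b^-1) = tr(b^-1 a b) tr(a) - tr(b^-1 a b a)   [inverse elimination on a] = -x*y*z + x^2 + y^2 + z^2 - 2
use: tr(a b a^-1 b^-2) = tr(a b a^-1 b^-1) tr(b) - tr(a b a^-1)   [inverse elimination on b] = -x*y^2*z + x^2*y + y^3 + y*z^2 - 3*y
use: tr(a b a^-1 b^-3) = tr(a b a^-1 b^-2) tr(b) - tr(a b a^-1 b^-1)   [inverse elimination on b] = -x*y^3*z + x^2*y^2 + y^4 + y^2*z^2 + x*y*z - x^2 - 4*y^2 - z^2 + 2
use: tr(b a^-1 b^-4 a) = tr(a b a^-1 b^-3) tr(b) - tr(a b a^-1 b^-2)   [inverse elimination on b] = -x*y^4*z + x^2*y^3 + y^5 + y^3*z^2 + 2*x*y^2*z - 2*x^2*y - 5*y^3 - 2*y*z^2 + 5*y
tr(a^-1 b^-4 a^-1 b) = tr(b a^-1 b^-4) tr(a) - tr(b a^-1 b^-4 a)   [inverse elimination on a] = x*y^4*z - x^2*y^3 - y^5 - y^3*z^2 - x*y^2*z + x^2*y + 5*y^3 + 2*y*z^2 - x*z - 5*y
assemble the triple (tr(r) - 2; tr(r a) - x; tr(r b) - y)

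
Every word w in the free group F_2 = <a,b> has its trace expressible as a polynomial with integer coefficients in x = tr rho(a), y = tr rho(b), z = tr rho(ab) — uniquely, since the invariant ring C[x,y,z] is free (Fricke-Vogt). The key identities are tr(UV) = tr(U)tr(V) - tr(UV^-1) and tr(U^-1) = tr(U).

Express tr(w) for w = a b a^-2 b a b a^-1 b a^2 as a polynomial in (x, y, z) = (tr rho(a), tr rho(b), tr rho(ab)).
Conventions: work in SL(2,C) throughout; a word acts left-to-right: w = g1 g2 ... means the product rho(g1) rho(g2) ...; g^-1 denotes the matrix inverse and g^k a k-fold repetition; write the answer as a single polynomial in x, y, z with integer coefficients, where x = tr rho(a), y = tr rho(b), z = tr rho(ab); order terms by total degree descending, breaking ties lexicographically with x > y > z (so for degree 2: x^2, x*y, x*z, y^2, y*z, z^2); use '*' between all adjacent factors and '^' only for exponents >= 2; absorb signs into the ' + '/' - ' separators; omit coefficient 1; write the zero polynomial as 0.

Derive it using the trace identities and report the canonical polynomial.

x^5*y^2*z^2 - 2*x^6*y*z - x^4*y^3*z - 2*x^4*y*z^3 + x^7 + x^5*y^2 + 2*x^5*z^2 + x^3*z^4 + 8*x^4*y*z + x^2*y^3*z + 2*x^2*y*z^3 - 7*x^5 - 3*x^3*y^2 - 8*x^3*z^2 - x*z^4 - 7*x^2*y*z - y*z^3 + 14*x^3 + x*y^2 + 6*x*z^2 + 2*y*z - 7*x

tr(b a b a) = tr(b a)*tr(b a) - tr(1) = z^2 - 2
tr(b a b) = tr(b)*tr(a b) - tr(a) = y*z - x
tr(a b a b a) = tr(a)*tr(b a b a) - tr(b a b) = x*z^2 - y*z - x
tr(a^3 b a b) = tr(a)*tr(a b a b a) - tr(a b a b) = x^2*z^2 - x*y*z - x^2 - z^2 + 2
tr(a b a) = tr(a)*tr(b a) - tr(b) = x*z - y
tr(a^2 b a) = tr(a)*tr(a b a) - tr(a b) = x^2*z - x*y - z
tr(a^3 b a) = tr(a)*tr(a^2 b a) - tr(a^2 b) = x^3*z - x^2*y - 2*x*z + y
tr(a b^2 a^3 b) = tr(b)*tr(a^3 b a b) - tr(a^3 b a) = x^2*y*z^2 - x^3*z - x*y^2*z - y*z^2 + 2*x*z + y
tr(a^2) = tr(a)*tr(a) - tr(1) = x^2 - 2
tr(a^3) = tr(a)*tr(a^2) - tr(a) = x^3 - 3*x
tr(a^4) = tr(a)*tr(a^3) - tr(a^2) = x^4 - 4*x^2 + 2
tr(a b^2 a^3) = tr(b)*tr(a^4 b) - tr(a^4) = x^3*y*z - x^4 - x^2*y^2 - 2*x*y*z + 4*x^2 + y^2 - 2
tr(b a b^2 a^3 b) = tr(b)*tr(a b^2 a^3 b) - tr(a b^2 a^3) = x^2*y^2*z^2 - 2*x^3*y*z - x*y^3*z + x^4 + x^2*y^2 - y^2*z^2 + 4*x*y*z - 4*x^2 + 2
tr(b a b a b a) = tr(a b)*tr(a b a b) - tr(a^-1 b^-1) = z^3 - 3*z
tr(b a b a b) = tr(b)*tr(a b a b) - tr(a b a) = y*z^2 - x*z - y
tr(a^2 b a b a b) = tr(a)*tr(b a b a b a) - tr(b a b a b) = x*z^3 - y*z^2 - 2*x*z + y
tr(a b a b a b^2 a) = tr(b)*tr(a^2 b a b a b) - tr(a^2 b a b a) = x*y*z^3 - x^2*z^2 - y^2*z^2 - x*y*z + x^2 + y^2 + z^2 - 2
tr(a b a b a b^2) = tr(b)*tr(a b a b a b) - tr(a b a b a) = y*z^3 - x*z^2 - 2*y*z + x
tr(b a b^2 a^3 b a) = tr(a)*tr(a b a b a b^2 a) - tr(a b a b a b^2) = x^2*y*z^3 - x^3*z^2 - x*y^2*z^2 - x^2*y*z - y*z^3 + x^3 + x*y^2 + 2*x*z^2 + 2*y*z - 3*x
tr(b a b^2 a^3 b a^-1) = tr(b a b^2 a^3 b)*tr(a) - tr(b a b^2 a^3 b a) = x^3*y^2*z^2 - 2*x^4*y*z - x^2*y^3*z - x^2*y*z^3 + x^5 + x^3*y^2 + x^3*z^2 + 5*x^2*y*z + y*z^3 - 5*x^3 - x*y^2 - 2*x*z^2 - 2*y*z + 5*x
tr(b a^3 b a^-2 b a b) = tr(b a b^2 a^3 b a^-1)*tr(a) - tr(b a b^2 a^3 b) = x^4*y^2*z^2 - 2*x^5*y*z - x^3*y^3*z - x^3*y*z^3 + x^6 + x^4*y^2 + x^4*z^2 - x^2*y^2*z^2 + 7*x^3*y*z + x*y^3*z + x*y*z^3 - 6*x^4 - 2*x^2*y^2 - 2*x^2*z^2 + y^2*z^2 - 6*x*y*z + 9*x^2 - 2
tr(b^2 a b a b) = tr(b)*tr(a b a b^2) - tr(a b a b) = y^2*z^2 - x*y*z - y^2 - z^2 + 2
tr(a b^2 a b a b a) = tr(a)*tr(b^2 a b a b a) - tr(b^2 a b a b) = x*y*z^3 - x^2*z^2 - y^2*z^2 - x*y*z + x^2 + y^2 + z^2 - 2
tr(b a b a b a^3 b) = tr(a)*tr(a b^2 a b a b a) - tr(a b^2 a b a b) = x^2*y*z^3 - x^3*z^2 - x*y^2*z^2 - x^2*y*z - y*z^3 + x^3 + x*y^2 + 2*x*z^2 + 2*y*z - 3*x
tr(b a b a b a b a) = tr(b a b a)*tr(b a b a) - tr(1) = z^4 - 4*z^2 + 2
tr(a b a b a b a b a) = tr(a)*tr(b a b a b a b a) - tr(b a b a b a b) = x*z^4 - y*z^3 - 3*x*z^2 + 2*y*z + x
tr(b a b a b a^3 b a) = tr(a)*tr(a b a b a b a b a) - tr(a b a b a b a b) = x^2*z^4 - x*y*z^3 - 3*x^2*z^2 - z^4 + 2*x*y*z + x^2 + 4*z^2 - 2
tr(b a b a b a^3 b a^-1) = tr(b a b a b a^3 b)*tr(a) - tr(b a b a b a^3 b a) = x^3*y*z^3 - x^4*z^2 - x^2*y^2*z^2 - x^2*z^4 - x^3*y*z + x^4 + x^2*y^2 + 5*x^2*z^2 + z^4 - 4*x^2 - 4*z^2 + 2
tr(b a^3 b a^-2 b a b a) = tr(b a b a b a^3 b a^-1)*tr(a) - tr(b a b a b a^3 b) = x^4*y*z^3 - x^5*z^2 - x^3*y^2*z^2 - x^3*z^4 - x^4*y*z - x^2*y*z^3 + x^5 + x^3*y^2 + 6*x^3*z^2 + x*y^2*z^2 + x*z^4 + x^2*y*z + y*z^3 - 5*x^3 - x*y^2 - 6*x*z^2 - 2*y*z + 5*x
tr(a b a^-2 b a b a^-1 b a^2) = tr(b a^3 b a^-2 b a b)*tr(a) - tr(b a^3 b a^-2 b a b a) = x^5*y^2*z^2 - 2*x^6*y*z - x^4*y^3*z - 2*x^4*y*z^3 + x^7 + x^5*y^2 + 2*x^5*z^2 + x^3*z^4 + 8*x^4*y*z + x^2*y^3*z + 2*x^2*y*z^3 - 7*x^5 - 3*x^3*y^2 - 8*x^3*z^2 - x*z^4 - 7*x^2*y*z - y*z^3 + 14*x^3 + x*y^2 + 6*x*z^2 + 2*y*z - 7*x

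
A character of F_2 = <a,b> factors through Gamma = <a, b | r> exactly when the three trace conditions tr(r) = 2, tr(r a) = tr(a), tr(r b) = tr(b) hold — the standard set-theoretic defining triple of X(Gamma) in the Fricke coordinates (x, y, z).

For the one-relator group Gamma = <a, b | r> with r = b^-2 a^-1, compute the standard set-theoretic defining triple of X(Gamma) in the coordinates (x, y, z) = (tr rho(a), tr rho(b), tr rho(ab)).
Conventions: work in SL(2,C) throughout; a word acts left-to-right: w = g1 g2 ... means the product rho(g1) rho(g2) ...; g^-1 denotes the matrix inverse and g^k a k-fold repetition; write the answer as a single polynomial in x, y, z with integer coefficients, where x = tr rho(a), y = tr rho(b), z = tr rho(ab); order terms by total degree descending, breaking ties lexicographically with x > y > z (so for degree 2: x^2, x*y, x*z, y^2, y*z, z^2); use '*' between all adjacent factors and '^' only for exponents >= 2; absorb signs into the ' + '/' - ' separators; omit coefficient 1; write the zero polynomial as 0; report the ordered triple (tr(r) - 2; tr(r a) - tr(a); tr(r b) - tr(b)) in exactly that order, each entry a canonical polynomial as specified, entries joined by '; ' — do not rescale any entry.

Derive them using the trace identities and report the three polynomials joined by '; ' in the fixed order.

trace(a^-1) = trace(a) = x
trace(a^-1 b) = trace(b) * trace(a) - trace(b a) = x*y - z
trace(a^-1 b^-1) = trace(a^-1) * trace(b) - trace(a^-1 b) = z
trace(b^-2 a^-1) = trace(a^-1 b^-1) * trace(b) - trace(a^-1) = y*z - x
trace(b^-2) = trace(b^-1) * trace(b) - trace(1)   [inverse elimination on b] = y^2 - 2
assemble the triple (trace(r) - 2; trace(r a) - x; trace(r b) - y)

y*z - x - 2; y^2 - x - 2; -y + z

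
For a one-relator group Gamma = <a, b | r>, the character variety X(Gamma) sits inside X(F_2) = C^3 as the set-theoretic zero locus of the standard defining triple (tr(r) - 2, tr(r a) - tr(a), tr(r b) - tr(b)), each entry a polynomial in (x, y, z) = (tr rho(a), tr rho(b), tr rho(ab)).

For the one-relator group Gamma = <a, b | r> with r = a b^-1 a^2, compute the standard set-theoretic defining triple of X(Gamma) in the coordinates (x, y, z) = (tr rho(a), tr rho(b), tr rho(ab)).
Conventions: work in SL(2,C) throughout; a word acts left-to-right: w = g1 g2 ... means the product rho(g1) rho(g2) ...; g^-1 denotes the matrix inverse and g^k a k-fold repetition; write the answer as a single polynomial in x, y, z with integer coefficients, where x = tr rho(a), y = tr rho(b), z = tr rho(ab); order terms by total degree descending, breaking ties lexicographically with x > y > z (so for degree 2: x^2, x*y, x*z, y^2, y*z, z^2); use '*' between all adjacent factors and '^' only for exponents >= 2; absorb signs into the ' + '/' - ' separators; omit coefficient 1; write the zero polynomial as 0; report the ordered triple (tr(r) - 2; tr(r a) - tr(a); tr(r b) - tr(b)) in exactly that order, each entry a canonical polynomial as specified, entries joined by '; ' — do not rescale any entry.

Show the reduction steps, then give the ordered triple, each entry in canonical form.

x^3*y - x^2*z - 2*x*y + z - 2; x^4*y - x^3*z - 3*x^2*y + 2*x*z - x + y; x^2*y*z - x*y^2 - x*z^2 + x - y

trace(a^2) = trace(a)*trace(a) - trace(1)  (reduce the a square) = x^2 - 2
trace(a^3) = trace(a)*trace(a^2) - trace(a)  (reduce the a square) = x^3 - 3*x
trace(b a^2) = trace(a)*trace(b a) - trace(b)  (reduce the a square) = x*z - y
trace(a^3 b) = trace(a)*trace(b a^2) - trace(b a)  (reduce the a square) = x^2*z - x*y - z
trace(a b^-1 a^2) = trace(a^3)*trace(b) - trace(a^3 b)  (eliminate b^-1) = x^3*y - x^2*z - 2*x*y + z
trace(a^4) = trace(a)*trace(a^3) - trace(a^2) = x^4 - 4*x^2 + 2
trace(a^4 b) = trace(a)*trace(a^2 b a) - trace(a^2 b) = x^3*z - x^2*y - 2*x*z + y
trace(a b^-1 a^3) = trace(a^4)*trace(b) - trace(a^4 b) = x^4*y - x^3*z - 3*x^2*y + 2*x*z + y
trace(b a b a) = trace(a b)*trace(a b) - trace(1) = z^2 - 2
trace(b a b) = trace(b)*trace(a b) - trace(a) = y*z - x
trace(a^2 b a b) = trace(a)*trace(b a b a) - trace(b a b) = x*z^2 - y*z - x
trace(a b^-1 a^2 b) = trace(a^2 b a)*trace(b) - trace(a^2 b a b) = x^2*y*z - x*y^2 - x*z^2 + x
assemble the triple (trace(r) - 2; trace(r a) - x; trace(r b) - y)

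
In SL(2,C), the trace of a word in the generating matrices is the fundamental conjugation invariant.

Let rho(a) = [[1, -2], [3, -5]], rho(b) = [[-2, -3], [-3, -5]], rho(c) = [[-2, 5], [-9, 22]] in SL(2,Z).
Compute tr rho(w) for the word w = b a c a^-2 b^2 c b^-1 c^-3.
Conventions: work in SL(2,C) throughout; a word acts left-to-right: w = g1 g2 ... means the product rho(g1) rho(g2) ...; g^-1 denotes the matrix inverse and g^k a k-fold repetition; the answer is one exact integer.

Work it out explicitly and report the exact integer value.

rho(b) = [[-2, -3], [-3, -5]]
... * rho(a) = [[1, -2], [3, -5]]  ->  [[-11, 19], [-18, 31]]
... * rho(c) = [[-2, 5], [-9, 22]]  ->  [[-149, 363], [-243, 592]]
... * rho(a^-1) = [[-5, 2], [-3, 1]]  ->  [[-344, 65], [-561, 106]]
... * rho(a^-1) = [[-5, 2], [-3, 1]]  ->  [[1525, -623], [2487, -1016]]
... * rho(b) = [[-2, -3], [-3, -5]]  ->  [[-1181, -1460], [-1926, -2381]]
... * rho(b) = [[-2, -3], [-3, -5]]  ->  [[6742, 10843], [10995, 17683]]
... * rho(c) = [[-2, 5], [-9, 22]]  ->  [[-111071, 272256], [-181137, 444001]]
... * rho(b^-1) = [[-5, 3], [3, -2]]  ->  [[1372123, -877725], [2237688, -1431413]]
... * rho(c^-1) = [[22, -5], [9, -2]]  ->  [[22287181, -5105165], [36346419, -8325614]]
... * rho(c^-1) = [[22, -5], [9, -2]]  ->  [[444371497, -101225575], [724690692, -165080867]]
... * rho(c^-1) = [[22, -5], [9, -2]]  ->  [[8865142759, -2019406335], [14457467421, -3293291726]]
tr = 8865142759 + -3293291726 = 5571851033

5571851033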